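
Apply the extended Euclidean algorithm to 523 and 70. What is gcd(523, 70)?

Euclidean algorithm:
523 = 7*70 + 33
70 = 2*33 + 4
33 = 8*4 + 1
4 = 4*1 + 0
gcd(523, 70) = 1.
Express as a combination:
1 = 33 − 8·4
1 = −8·70 + 17·33
1 = 17·523 − 127·70
So 1 = (17)·523 + (-127)·70.

1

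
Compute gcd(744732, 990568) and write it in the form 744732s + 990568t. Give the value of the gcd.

Euclidean algorithm:
990568 = 1·744732 + 245836
744732 = 3·245836 + 7224
245836 = 34·7224 + 220
7224 = 32·220 + 184
220 = 1·184 + 36
184 = 5·36 + 4
36 = 9·4 + 0
gcd(744732, 990568) = 4.
Working backward:
4 = 184 − 5·36
4 = −5·220 + 6·184
4 = 6·7224 − 197·220
4 = −197·245836 + 6704·7224
4 = 6704·744732 − 20309·245836
4 = −20309·990568 + 27013·744732
So 4 = (-20309)·990568 + (27013)·744732.

4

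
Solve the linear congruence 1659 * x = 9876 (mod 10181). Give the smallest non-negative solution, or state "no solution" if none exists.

7812

First find gcd(1659, 10181):
10181 = 6*1659 + 227
1659 = 7*227 + 70
227 = 3*70 + 17
70 = 4*17 + 2
17 = 8*2 + 1
2 = 2*1 + 0
gcd = 1, so a unique solution mod 10181 exists.
Back-substitute for the Bézout coefficients:
1 = 17 − 8·2
1 = −8·70 + 33·17
1 = 33·227 − 107·70
1 = −107·1659 + 782·227
1 = 782·10181 − 4799·1659
So 1659·(-4799) ≡ 1 (mod 10181), giving 1659⁻¹ ≡ 5382.
x ≡ 1659⁻¹·9876 ≡ 5382·9876 ≡ 7812 (mod 10181).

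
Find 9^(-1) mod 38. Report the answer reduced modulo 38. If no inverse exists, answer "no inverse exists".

17

Apply the Euclidean algorithm to 38 and 9:
38 = 4*9 + 2
9 = 4*2 + 1
2 = 2*1 + 0
gcd = 1, so the inverse exists. Back-substitute:
1 = 9 − 4·2
1 = −4·38 + 17·9
So 9·17 ≡ 1 (mod 38).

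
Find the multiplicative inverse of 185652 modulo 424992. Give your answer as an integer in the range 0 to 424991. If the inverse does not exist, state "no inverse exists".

no inverse exists

Compute gcd(185652, 424992):
424992 = 2×185652 + 53688
185652 = 3×53688 + 24588
53688 = 2×24588 + 4512
24588 = 5×4512 + 2028
4512 = 2×2028 + 456
2028 = 4×456 + 204
456 = 2×204 + 48
204 = 4×48 + 12
48 = 4×12 + 0
Since gcd = 12 > 1, 185652 is not a unit mod 424992.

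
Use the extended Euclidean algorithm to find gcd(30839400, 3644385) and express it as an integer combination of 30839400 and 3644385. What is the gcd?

Repeated division:
30839400 = 8×3644385 + 1684320
3644385 = 2×1684320 + 275745
1684320 = 6×275745 + 29850
275745 = 9×29850 + 7095
29850 = 4×7095 + 1470
7095 = 4×1470 + 1215
1470 = 1×1215 + 255
1215 = 4×255 + 195
255 = 1×195 + 60
195 = 3×60 + 15
60 = 4×15 + 0
gcd(30839400, 3644385) = 15.
Back-substituting:
15 = 195 − 3·60
15 = −3·255 + 4·195
15 = 4·1215 − 19·255
15 = −19·1470 + 23·1215
15 = 23·7095 − 111·1470
15 = −111·29850 + 467·7095
15 = 467·275745 − 4314·29850
15 = −4314·1684320 + 26351·275745
15 = 26351·3644385 − 57016·1684320
15 = −57016·30839400 + 482479·3644385
So 15 = (-57016)·30839400 + (482479)·3644385.

15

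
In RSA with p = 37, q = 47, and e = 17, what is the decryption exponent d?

1169

φ(n) = (p−1)(q−1) = 36·46 = 1656.
Need d with 17·d ≡ 1 (mod 1656). Apply the extended Euclidean algorithm:
1656 = 97·17 + 7
17 = 2·7 + 3
7 = 2·3 + 1
3 = 3·1 + 0
Back-substitute:
1 = 7 − 2·3
1 = −2·17 + 5·7
1 = 5·1656 − 487·17
So 17·(-487) ≡ 1 (mod 1656), hence d ≡ -487 ≡ 1169 (mod 1656).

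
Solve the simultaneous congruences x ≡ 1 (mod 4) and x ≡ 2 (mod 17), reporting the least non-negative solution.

Write x = 1 + 4·k. Then 4·k ≡ 2 − 1 ≡ 1 (mod 17).
Need 4⁻¹ mod 17. Extended Euclid on (17, 4):
17 = 4×4 + 1
4 = 4×1 + 0
Back-substitute:
1 = 17 − 4·4
4⁻¹ ≡ 13 (mod 17), so k ≡ 13·1 ≡ 13 (mod 17).
x = 1 + 4·13 = 53.

53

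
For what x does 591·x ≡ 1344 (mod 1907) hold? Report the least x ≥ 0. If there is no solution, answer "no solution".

283

First find gcd(591, 1907):
1907 = 3*591 + 134
591 = 4*134 + 55
134 = 2*55 + 24
55 = 2*24 + 7
24 = 3*7 + 3
7 = 2*3 + 1
3 = 3*1 + 0
gcd = 1, so a unique solution mod 1907 exists.
Back-substitute for the Bézout coefficients:
1 = 7 − 2·3
1 = −2·24 + 7·7
1 = 7·55 − 16·24
1 = −16·134 + 39·55
1 = 39·591 − 172·134
1 = −172·1907 + 555·591
So 591·(555) ≡ 1 (mod 1907), giving 591⁻¹ ≡ 555.
x ≡ 591⁻¹·1344 ≡ 555·1344 ≡ 283 (mod 1907).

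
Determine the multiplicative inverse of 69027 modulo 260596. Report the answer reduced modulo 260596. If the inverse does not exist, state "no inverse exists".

Euclidean algorithm on 260596, 69027:
260596 = 3×69027 + 53515
69027 = 1×53515 + 15512
53515 = 3×15512 + 6979
15512 = 2×6979 + 1554
6979 = 4×1554 + 763
1554 = 2×763 + 28
763 = 27×28 + 7
28 = 4×7 + 0
The gcd is 7, not 1, hence no inverse exists.

no inverse exists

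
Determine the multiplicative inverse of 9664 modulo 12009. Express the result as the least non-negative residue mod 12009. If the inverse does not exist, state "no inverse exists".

1480

Extended Euclidean algorithm:
12009 = 1*9664 + 2345
9664 = 4*2345 + 284
2345 = 8*284 + 73
284 = 3*73 + 65
73 = 1*65 + 8
65 = 8*8 + 1
8 = 8*1 + 0
Since gcd(9664, 12009) = 1, back-substitute to write 1 as a combination:
1 = 65 − 8·8
1 = −8·73 + 9·65
1 = 9·284 − 35·73
1 = −35·2345 + 289·284
1 = 289·9664 − 1191·2345
1 = −1191·12009 + 1480·9664
So 9664·1480 ≡ 1 (mod 12009).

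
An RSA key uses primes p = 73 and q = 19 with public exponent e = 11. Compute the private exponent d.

φ(n) = (p−1)(q−1) = 72·18 = 1296.
Need d with 11·d ≡ 1 (mod 1296). Apply the extended Euclidean algorithm:
1296 = 117·11 + 9
11 = 1·9 + 2
9 = 4·2 + 1
2 = 2·1 + 0
Back-substitute:
1 = 9 − 4·2
1 = −4·11 + 5·9
1 = 5·1296 − 589·11
So 11·(-589) ≡ 1 (mod 1296), hence d ≡ -589 ≡ 707 (mod 1296).

707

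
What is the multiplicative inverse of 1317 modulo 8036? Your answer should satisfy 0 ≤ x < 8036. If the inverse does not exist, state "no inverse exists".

5937

Extended Euclidean algorithm:
8036 = 6·1317 + 134
1317 = 9·134 + 111
134 = 1·111 + 23
111 = 4·23 + 19
23 = 1·19 + 4
19 = 4·4 + 3
4 = 1·3 + 1
3 = 3·1 + 0
gcd = 1, so the inverse exists. Back-substitute:
1 = 4 − 3
1 = −19 + 5·4
1 = 5·23 − 6·19
1 = −6·111 + 29·23
1 = 29·134 − 35·111
1 = −35·1317 + 344·134
1 = 344·8036 − 2099·1317
So 1317·(-2099) ≡ 1 (mod 8036), and -2099 ≡ 5937 (mod 8036).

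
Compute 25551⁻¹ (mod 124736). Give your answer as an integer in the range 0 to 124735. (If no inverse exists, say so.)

Extended Euclidean algorithm:
124736 = 4*25551 + 22532
25551 = 1*22532 + 3019
22532 = 7*3019 + 1399
3019 = 2*1399 + 221
1399 = 6*221 + 73
221 = 3*73 + 2
73 = 36*2 + 1
2 = 2*1 + 0
Since gcd(25551, 124736) = 1, back-substitute to write 1 as a combination:
1 = 73 − 36·2
1 = −36·221 + 109·73
1 = 109·1399 − 690·221
1 = −690·3019 + 1489·1399
1 = 1489·22532 − 11113·3019
1 = −11113·25551 + 12602·22532
1 = 12602·124736 − 61521·25551
Hence 25551⁻¹ ≡ -61521 ≡ 63215 (mod 124736).

63215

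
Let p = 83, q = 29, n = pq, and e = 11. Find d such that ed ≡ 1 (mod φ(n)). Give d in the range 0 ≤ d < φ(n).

φ(n) = (p−1)(q−1) = 82·28 = 2296.
Need d with 11·d ≡ 1 (mod 2296). Apply the extended Euclidean algorithm:
2296 = 208·11 + 8
11 = 1·8 + 3
8 = 2·3 + 2
3 = 1·2 + 1
2 = 2·1 + 0
Back-substitute:
1 = 3 − 2
1 = −8 + 3·3
1 = 3·11 − 4·8
1 = −4·2296 + 835·11
So 11·835 ≡ 1 (mod 2296), hence d = 835.

835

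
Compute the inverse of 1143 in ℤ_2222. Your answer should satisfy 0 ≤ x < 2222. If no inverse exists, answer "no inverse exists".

Apply the Euclidean algorithm to 2222 and 1143:
2222 = 1·1143 + 1079
1143 = 1·1079 + 64
1079 = 16·64 + 55
64 = 1·55 + 9
55 = 6·9 + 1
9 = 9·1 + 0
Since gcd(1143, 2222) = 1, back-substitute to write 1 as a combination:
1 = 55 − 6·9
1 = −6·64 + 7·55
1 = 7·1079 − 118·64
1 = −118·1143 + 125·1079
1 = 125·2222 − 243·1143
So 1143·(-243) ≡ 1 (mod 2222), and -243 ≡ 1979 (mod 2222).

1979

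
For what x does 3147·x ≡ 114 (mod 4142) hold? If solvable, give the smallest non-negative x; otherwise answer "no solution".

First find gcd(3147, 4142):
4142 = 1·3147 + 995
3147 = 3·995 + 162
995 = 6·162 + 23
162 = 7·23 + 1
23 = 23·1 + 0
gcd = 1, so a unique solution mod 4142 exists.
Back-substitute for the Bézout coefficients:
1 = 162 − 7·23
1 = −7·995 + 43·162
1 = 43·3147 − 136·995
1 = −136·4142 + 179·3147
So 3147·(179) ≡ 1 (mod 4142), giving 3147⁻¹ ≡ 179.
x ≡ 3147⁻¹·114 ≡ 179·114 ≡ 3838 (mod 4142).

3838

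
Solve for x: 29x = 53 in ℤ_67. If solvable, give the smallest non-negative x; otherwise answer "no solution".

18

First find gcd(29, 67):
67 = 2×29 + 9
29 = 3×9 + 2
9 = 4×2 + 1
2 = 2×1 + 0
gcd = 1, so a unique solution mod 67 exists.
Back-substitute for the Bézout coefficients:
1 = 9 − 4·2
1 = −4·29 + 13·9
1 = 13·67 − 30·29
So 29·(-30) ≡ 1 (mod 67), giving 29⁻¹ ≡ 37.
x ≡ 29⁻¹·53 ≡ 37·53 ≡ 18 (mod 67).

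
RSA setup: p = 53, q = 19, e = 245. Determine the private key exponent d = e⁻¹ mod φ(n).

149

φ(n) = (p−1)(q−1) = 52·18 = 936.
Need d with 245·d ≡ 1 (mod 936). Apply the extended Euclidean algorithm:
936 = 3×245 + 201
245 = 1×201 + 44
201 = 4×44 + 25
44 = 1×25 + 19
25 = 1×19 + 6
19 = 3×6 + 1
6 = 6×1 + 0
Back-substitute:
1 = 19 − 3·6
1 = −3·25 + 4·19
1 = 4·44 − 7·25
1 = −7·201 + 32·44
1 = 32·245 − 39·201
1 = −39·936 + 149·245
So 245·149 ≡ 1 (mod 936), hence d = 149.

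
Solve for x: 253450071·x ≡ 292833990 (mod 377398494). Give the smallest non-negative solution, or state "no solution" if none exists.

First find gcd(253450071, 377398494):
377398494 = 1*253450071 + 123948423
253450071 = 2*123948423 + 5553225
123948423 = 22*5553225 + 1777473
5553225 = 3*1777473 + 220806
1777473 = 8*220806 + 11025
220806 = 20*11025 + 306
11025 = 36*306 + 9
306 = 34*9 + 0
gcd = 9 and 9 | 292833990, so solutions exist. Divide through by 9: 28161119x ≡ 32537110 (mod 41933166).
Now find 28161119⁻¹ mod 41933166:
41933166 = 1*28161119 + 13772047
28161119 = 2*13772047 + 617025
13772047 = 22*617025 + 197497
617025 = 3*197497 + 24534
197497 = 8*24534 + 1225
24534 = 20*1225 + 34
1225 = 36*34 + 1
34 = 34*1 + 0
Back-substitute:
1 = 1225 − 36·34
1 = −36·24534 + 721·1225
1 = 721·197497 − 5804·24534
1 = −5804·617025 + 18133·197497
1 = 18133·13772047 − 404730·617025
1 = −404730·28161119 + 827593·13772047
1 = 827593·41933166 − 1232323·28161119
So 28161119·(-1232323) ≡ 1 (mod 41933166), i.e. 28161119⁻¹ ≡ 40700843.
Then x ≡ 40700843·32537110 ≡ 12723674 (mod 41933166); the smallest non-negative solution is x = 12723674.

12723674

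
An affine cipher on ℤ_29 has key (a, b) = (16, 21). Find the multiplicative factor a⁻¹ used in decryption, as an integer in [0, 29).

20

gcd(29, 16) by repeated division:
29 = 1·16 + 13
16 = 1·13 + 3
13 = 4·3 + 1
3 = 3·1 + 0
The gcd is 1. Working backward:
1 = 13 − 4·3
1 = −4·16 + 5·13
1 = 5·29 − 9·16
Thus 16·(-9) ≡ 1 (mod 29); reducing, -9 mod 29 = 20.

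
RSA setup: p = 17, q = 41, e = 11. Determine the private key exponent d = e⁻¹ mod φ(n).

φ(n) = (p−1)(q−1) = 16·40 = 640.
Need d with 11·d ≡ 1 (mod 640). Apply the extended Euclidean algorithm:
640 = 58·11 + 2
11 = 5·2 + 1
2 = 2·1 + 0
Back-substitute:
1 = 11 − 5·2
1 = −5·640 + 291·11
So 11·291 ≡ 1 (mod 640), hence d = 291.

291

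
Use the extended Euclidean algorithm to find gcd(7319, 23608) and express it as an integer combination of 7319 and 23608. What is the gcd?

13

Apply Euclid's algorithm to 23608 and 7319:
23608 = 3·7319 + 1651
7319 = 4·1651 + 715
1651 = 2·715 + 221
715 = 3·221 + 52
221 = 4·52 + 13
52 = 4·13 + 0
gcd(7319, 23608) = 13.
Express as a combination:
13 = 221 − 4·52
13 = −4·715 + 13·221
13 = 13·1651 − 30·715
13 = −30·7319 + 133·1651
13 = 133·23608 − 429·7319
So 13 = (133)·23608 + (-429)·7319.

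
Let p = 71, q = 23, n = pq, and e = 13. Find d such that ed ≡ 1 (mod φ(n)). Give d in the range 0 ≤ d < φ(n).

237

φ(n) = (p−1)(q−1) = 70·22 = 1540.
Need d with 13·d ≡ 1 (mod 1540). Apply the extended Euclidean algorithm:
1540 = 118·13 + 6
13 = 2·6 + 1
6 = 6·1 + 0
Back-substitute:
1 = 13 − 2·6
1 = −2·1540 + 237·13
So 13·237 ≡ 1 (mod 1540), hence d = 237.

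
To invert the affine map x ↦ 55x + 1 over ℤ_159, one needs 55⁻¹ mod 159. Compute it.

Apply the Euclidean algorithm to 159 and 55:
159 = 2*55 + 49
55 = 1*49 + 6
49 = 8*6 + 1
6 = 6*1 + 0
The gcd is 1. Working backward:
1 = 49 − 8·6
1 = −8·55 + 9·49
1 = 9·159 − 26·55
So 55·(-26) ≡ 1 (mod 159), and -26 ≡ 133 (mod 159).

133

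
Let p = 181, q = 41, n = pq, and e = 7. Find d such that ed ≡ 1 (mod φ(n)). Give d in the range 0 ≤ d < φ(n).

φ(n) = (p−1)(q−1) = 180·40 = 7200.
Need d with 7·d ≡ 1 (mod 7200). Apply the extended Euclidean algorithm:
7200 = 1028·7 + 4
7 = 1·4 + 3
4 = 1·3 + 1
3 = 3·1 + 0
Back-substitute:
1 = 4 − 3
1 = −7 + 2·4
1 = 2·7200 − 2057·7
So 7·(-2057) ≡ 1 (mod 7200), hence d ≡ -2057 ≡ 5143 (mod 7200).

5143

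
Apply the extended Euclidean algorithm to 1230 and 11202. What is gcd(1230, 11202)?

Apply Euclid's algorithm to 11202 and 1230:
11202 = 9*1230 + 132
1230 = 9*132 + 42
132 = 3*42 + 6
42 = 7*6 + 0
gcd(1230, 11202) = 6.
Back-substituting:
6 = 132 − 3·42
6 = −3·1230 + 28·132
6 = 28·11202 − 255·1230
So 6 = (28)·11202 + (-255)·1230.

6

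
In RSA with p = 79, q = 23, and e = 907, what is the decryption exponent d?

823

φ(n) = (p−1)(q−1) = 78·22 = 1716.
Need d with 907·d ≡ 1 (mod 1716). Apply the extended Euclidean algorithm:
1716 = 1·907 + 809
907 = 1·809 + 98
809 = 8·98 + 25
98 = 3·25 + 23
25 = 1·23 + 2
23 = 11·2 + 1
2 = 2·1 + 0
Back-substitute:
1 = 23 − 11·2
1 = −11·25 + 12·23
1 = 12·98 − 47·25
1 = −47·809 + 388·98
1 = 388·907 − 435·809
1 = −435·1716 + 823·907
So 907·823 ≡ 1 (mod 1716), hence d = 823.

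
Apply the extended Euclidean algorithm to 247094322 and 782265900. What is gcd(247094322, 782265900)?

6

Repeated division:
782265900 = 3·247094322 + 40982934
247094322 = 6·40982934 + 1196718
40982934 = 34·1196718 + 294522
1196718 = 4·294522 + 18630
294522 = 15·18630 + 15072
18630 = 1·15072 + 3558
15072 = 4·3558 + 840
3558 = 4·840 + 198
840 = 4·198 + 48
198 = 4·48 + 6
48 = 8·6 + 0
gcd(247094322, 782265900) = 6.
Working backward:
6 = 198 − 4·48
6 = −4·840 + 17·198
6 = 17·3558 − 72·840
6 = −72·15072 + 305·3558
6 = 305·18630 − 377·15072
6 = −377·294522 + 5960·18630
6 = 5960·1196718 − 24217·294522
6 = −24217·40982934 + 829338·1196718
6 = 829338·247094322 − 5000245·40982934
6 = −5000245·782265900 + 15830073·247094322
So 6 = (-5000245)·782265900 + (15830073)·247094322.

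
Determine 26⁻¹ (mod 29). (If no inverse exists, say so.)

Apply the Euclidean algorithm to 29 and 26:
29 = 1×26 + 3
26 = 8×3 + 2
3 = 1×2 + 1
2 = 2×1 + 0
Since gcd(26, 29) = 1, back-substitute to write 1 as a combination:
1 = 3 − 2
1 = −26 + 9·3
1 = 9·29 − 10·26
So 26·(-10) ≡ 1 (mod 29), and -10 ≡ 19 (mod 29).

19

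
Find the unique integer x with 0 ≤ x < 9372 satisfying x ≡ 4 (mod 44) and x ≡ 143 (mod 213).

356

Write x = 4 + 44·k. Then 44·k ≡ 143 − 4 ≡ 139 (mod 213).
Need 44⁻¹ mod 213. Extended Euclid on (213, 44):
213 = 4×44 + 37
44 = 1×37 + 7
37 = 5×7 + 2
7 = 3×2 + 1
2 = 2×1 + 0
Back-substitute:
1 = 7 − 3·2
1 = −3·37 + 16·7
1 = 16·44 − 19·37
1 = −19·213 + 92·44
44⁻¹ ≡ 92 (mod 213), so k ≡ 92·139 ≡ 8 (mod 213).
x = 4 + 44·8 = 356.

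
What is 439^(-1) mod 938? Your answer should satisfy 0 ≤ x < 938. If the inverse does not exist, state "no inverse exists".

297

gcd(938, 439) by repeated division:
938 = 2·439 + 60
439 = 7·60 + 19
60 = 3·19 + 3
19 = 6·3 + 1
3 = 3·1 + 0
The gcd is 1. Working backward:
1 = 19 − 6·3
1 = −6·60 + 19·19
1 = 19·439 − 139·60
1 = −139·938 + 297·439
So 439·297 ≡ 1 (mod 938).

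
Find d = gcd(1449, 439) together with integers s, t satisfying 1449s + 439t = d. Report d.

1

Euclidean algorithm:
1449 = 3*439 + 132
439 = 3*132 + 43
132 = 3*43 + 3
43 = 14*3 + 1
3 = 3*1 + 0
gcd(1449, 439) = 1.
Express as a combination:
1 = 43 − 14·3
1 = −14·132 + 43·43
1 = 43·439 − 143·132
1 = −143·1449 + 472·439
So 1 = (-143)·1449 + (472)·439.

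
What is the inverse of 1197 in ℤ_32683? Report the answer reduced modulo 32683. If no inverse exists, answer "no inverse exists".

no inverse exists

Compute gcd(1197, 32683):
32683 = 27·1197 + 364
1197 = 3·364 + 105
364 = 3·105 + 49
105 = 2·49 + 7
49 = 7·7 + 0
gcd(1197, 32683) = 7 ≠ 1, so 1197 has no multiplicative inverse modulo 32683.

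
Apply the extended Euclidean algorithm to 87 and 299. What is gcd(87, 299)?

Repeated division:
299 = 3·87 + 38
87 = 2·38 + 11
38 = 3·11 + 5
11 = 2·5 + 1
5 = 5·1 + 0
gcd(87, 299) = 1.
Working backward:
1 = 11 − 2·5
1 = −2·38 + 7·11
1 = 7·87 − 16·38
1 = −16·299 + 55·87
So 1 = (-16)·299 + (55)·87.

1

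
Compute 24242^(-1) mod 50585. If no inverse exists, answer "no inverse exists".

Run Euclid on (50585, 24242):
50585 = 2·24242 + 2101
24242 = 11·2101 + 1131
2101 = 1·1131 + 970
1131 = 1·970 + 161
970 = 6·161 + 4
161 = 40·4 + 1
4 = 4·1 + 0
The gcd is 1. Working backward:
1 = 161 − 40·4
1 = −40·970 + 241·161
1 = 241·1131 − 281·970
1 = −281·2101 + 522·1131
1 = 522·24242 − 6023·2101
1 = −6023·50585 + 12568·24242
So 24242·12568 ≡ 1 (mod 50585).

12568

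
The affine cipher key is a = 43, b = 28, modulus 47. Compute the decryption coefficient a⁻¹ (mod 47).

35

Run Euclid on (47, 43):
47 = 1·43 + 4
43 = 10·4 + 3
4 = 1·3 + 1
3 = 3·1 + 0
The gcd is 1. Working backward:
1 = 4 − 3
1 = −43 + 11·4
1 = 11·47 − 12·43
Thus 43·(-12) ≡ 1 (mod 47); reducing, -12 mod 47 = 35.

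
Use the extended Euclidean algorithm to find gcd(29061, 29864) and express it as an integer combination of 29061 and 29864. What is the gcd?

Apply Euclid's algorithm to 29864 and 29061:
29864 = 1·29061 + 803
29061 = 36·803 + 153
803 = 5·153 + 38
153 = 4·38 + 1
38 = 38·1 + 0
gcd(29061, 29864) = 1.
Working backward:
1 = 153 − 4·38
1 = −4·803 + 21·153
1 = 21·29061 − 760·803
1 = −760·29864 + 781·29061
So 1 = (-760)·29864 + (781)·29061.

1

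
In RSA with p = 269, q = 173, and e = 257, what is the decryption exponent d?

18833

φ(n) = (p−1)(q−1) = 268·172 = 46096.
Need d with 257·d ≡ 1 (mod 46096). Apply the extended Euclidean algorithm:
46096 = 179*257 + 93
257 = 2*93 + 71
93 = 1*71 + 22
71 = 3*22 + 5
22 = 4*5 + 2
5 = 2*2 + 1
2 = 2*1 + 0
Back-substitute:
1 = 5 − 2·2
1 = −2·22 + 9·5
1 = 9·71 − 29·22
1 = −29·93 + 38·71
1 = 38·257 − 105·93
1 = −105·46096 + 18833·257
So 257·18833 ≡ 1 (mod 46096), hence d = 18833.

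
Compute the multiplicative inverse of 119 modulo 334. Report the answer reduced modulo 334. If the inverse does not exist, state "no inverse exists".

247

Apply the Euclidean algorithm to 334 and 119:
334 = 2×119 + 96
119 = 1×96 + 23
96 = 4×23 + 4
23 = 5×4 + 3
4 = 1×3 + 1
3 = 3×1 + 0
Since gcd(119, 334) = 1, back-substitute to write 1 as a combination:
1 = 4 − 3
1 = −23 + 6·4
1 = 6·96 − 25·23
1 = −25·119 + 31·96
1 = 31·334 − 87·119
Hence 119⁻¹ ≡ -87 ≡ 247 (mod 334).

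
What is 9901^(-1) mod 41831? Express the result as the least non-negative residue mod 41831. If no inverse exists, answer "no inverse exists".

Apply the Euclidean algorithm to 41831 and 9901:
41831 = 4·9901 + 2227
9901 = 4·2227 + 993
2227 = 2·993 + 241
993 = 4·241 + 29
241 = 8·29 + 9
29 = 3·9 + 2
9 = 4·2 + 1
2 = 2·1 + 0
The gcd is 1. Working backward:
1 = 9 − 4·2
1 = −4·29 + 13·9
1 = 13·241 − 108·29
1 = −108·993 + 445·241
1 = 445·2227 − 998·993
1 = −998·9901 + 4437·2227
1 = 4437·41831 − 18746·9901
So 9901·(-18746) ≡ 1 (mod 41831), and -18746 ≡ 23085 (mod 41831).

23085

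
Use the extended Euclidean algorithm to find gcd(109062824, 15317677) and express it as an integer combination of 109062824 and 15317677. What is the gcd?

Euclidean algorithm:
109062824 = 7*15317677 + 1839085
15317677 = 8*1839085 + 604997
1839085 = 3*604997 + 24094
604997 = 25*24094 + 2647
24094 = 9*2647 + 271
2647 = 9*271 + 208
271 = 1*208 + 63
208 = 3*63 + 19
63 = 3*19 + 6
19 = 3*6 + 1
6 = 6*1 + 0
gcd(109062824, 15317677) = 1.
Working backward:
1 = 19 − 3·6
1 = −3·63 + 10·19
1 = 10·208 − 33·63
1 = −33·271 + 43·208
1 = 43·2647 − 420·271
1 = −420·24094 + 3823·2647
1 = 3823·604997 − 95995·24094
1 = −95995·1839085 + 291808·604997
1 = 291808·15317677 − 2430459·1839085
1 = −2430459·109062824 + 17305021·15317677
So 1 = (-2430459)·109062824 + (17305021)·15317677.

1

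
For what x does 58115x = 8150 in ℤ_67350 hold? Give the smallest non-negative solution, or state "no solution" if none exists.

8860

First find gcd(58115, 67350):
67350 = 1·58115 + 9235
58115 = 6·9235 + 2705
9235 = 3·2705 + 1120
2705 = 2·1120 + 465
1120 = 2·465 + 190
465 = 2·190 + 85
190 = 2·85 + 20
85 = 4·20 + 5
20 = 4·5 + 0
gcd = 5 and 5 | 8150, so solutions exist. Divide through by 5: 11623x ≡ 1630 (mod 13470).
Now find 11623⁻¹ mod 13470:
13470 = 1×11623 + 1847
11623 = 6×1847 + 541
1847 = 3×541 + 224
541 = 2×224 + 93
224 = 2×93 + 38
93 = 2×38 + 17
38 = 2×17 + 4
17 = 4×4 + 1
4 = 4×1 + 0
Back-substitute:
1 = 17 − 4·4
1 = −4·38 + 9·17
1 = 9·93 − 22·38
1 = −22·224 + 53·93
1 = 53·541 − 128·224
1 = −128·1847 + 437·541
1 = 437·11623 − 2750·1847
1 = −2750·13470 + 3187·11623
So 11623⁻¹ ≡ 3187 (mod 13470).
Then x ≡ 3187·1630 ≡ 8860 (mod 13470); the smallest non-negative solution is x = 8860.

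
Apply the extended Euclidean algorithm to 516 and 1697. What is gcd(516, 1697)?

Repeated division:
1697 = 3×516 + 149
516 = 3×149 + 69
149 = 2×69 + 11
69 = 6×11 + 3
11 = 3×3 + 2
3 = 1×2 + 1
2 = 2×1 + 0
gcd(516, 1697) = 1.
Working backward:
1 = 3 − 2
1 = −11 + 4·3
1 = 4·69 − 25·11
1 = −25·149 + 54·69
1 = 54·516 − 187·149
1 = −187·1697 + 615·516
So 1 = (-187)·1697 + (615)·516.

1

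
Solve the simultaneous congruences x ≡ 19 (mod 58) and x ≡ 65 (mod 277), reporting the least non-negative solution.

2281

Write x = 19 + 58·k. Then 58·k ≡ 65 − 19 ≡ 46 (mod 277).
Need 58⁻¹ mod 277. Extended Euclid on (277, 58):
277 = 4×58 + 45
58 = 1×45 + 13
45 = 3×13 + 6
13 = 2×6 + 1
6 = 6×1 + 0
Back-substitute:
1 = 13 − 2·6
1 = −2·45 + 7·13
1 = 7·58 − 9·45
1 = −9·277 + 43·58
58⁻¹ ≡ 43 (mod 277), so k ≡ 43·46 ≡ 39 (mod 277).
x = 19 + 58·39 = 2281.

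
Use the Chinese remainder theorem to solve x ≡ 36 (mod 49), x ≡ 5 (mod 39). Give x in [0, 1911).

1604

Write x = 36 + 49·k. Then 49·k ≡ 5 − 36 ≡ 8 (mod 39).
Need 49⁻¹ mod 39. Extended Euclid on (39, 10):
39 = 3*10 + 9
10 = 1*9 + 1
9 = 9*1 + 0
Back-substitute:
1 = 10 − 9
1 = −39 + 4·10
49⁻¹ ≡ 4 (mod 39), so k ≡ 4·8 ≡ 32 (mod 39).
x = 36 + 49·32 = 1604.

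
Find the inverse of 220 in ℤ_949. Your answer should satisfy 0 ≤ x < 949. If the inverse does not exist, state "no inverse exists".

220

Apply the Euclidean algorithm to 949 and 220:
949 = 4×220 + 69
220 = 3×69 + 13
69 = 5×13 + 4
13 = 3×4 + 1
4 = 4×1 + 0
The gcd is 1. Working backward:
1 = 13 − 3·4
1 = −3·69 + 16·13
1 = 16·220 − 51·69
1 = −51·949 + 220·220
So 220·220 ≡ 1 (mod 949).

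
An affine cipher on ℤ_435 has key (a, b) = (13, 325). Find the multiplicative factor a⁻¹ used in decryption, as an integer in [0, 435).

Apply the Euclidean algorithm to 435 and 13:
435 = 33*13 + 6
13 = 2*6 + 1
6 = 6*1 + 0
Since gcd(13, 435) = 1, back-substitute to write 1 as a combination:
1 = 13 − 2·6
1 = −2·435 + 67·13
So 13·67 ≡ 1 (mod 435).

67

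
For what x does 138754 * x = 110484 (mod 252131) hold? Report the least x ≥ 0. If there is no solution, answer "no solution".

First find gcd(138754, 252131):
252131 = 1·138754 + 113377
138754 = 1·113377 + 25377
113377 = 4·25377 + 11869
25377 = 2·11869 + 1639
11869 = 7·1639 + 396
1639 = 4·396 + 55
396 = 7·55 + 11
55 = 5·11 + 0
gcd = 11 and 11 | 110484, so solutions exist. Divide through by 11: 12614x ≡ 10044 (mod 22921).
Now find 12614⁻¹ mod 22921:
22921 = 1×12614 + 10307
12614 = 1×10307 + 2307
10307 = 4×2307 + 1079
2307 = 2×1079 + 149
1079 = 7×149 + 36
149 = 4×36 + 5
36 = 7×5 + 1
5 = 5×1 + 0
Back-substitute:
1 = 36 − 7·5
1 = −7·149 + 29·36
1 = 29·1079 − 210·149
1 = −210·2307 + 449·1079
1 = 449·10307 − 2006·2307
1 = −2006·12614 + 2455·10307
1 = 2455·22921 − 4461·12614
So 12614·(-4461) ≡ 1 (mod 22921), i.e. 12614⁻¹ ≡ 18460.
Then x ≡ 18460·10044 ≡ 4271 (mod 22921); the smallest non-negative solution is x = 4271.

4271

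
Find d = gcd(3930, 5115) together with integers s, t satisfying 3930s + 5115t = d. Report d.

Euclidean algorithm:
5115 = 1×3930 + 1185
3930 = 3×1185 + 375
1185 = 3×375 + 60
375 = 6×60 + 15
60 = 4×15 + 0
gcd(3930, 5115) = 15.
Back-substituting:
15 = 375 − 6·60
15 = −6·1185 + 19·375
15 = 19·3930 − 63·1185
15 = −63·5115 + 82·3930
So 15 = (-63)·5115 + (82)·3930.

15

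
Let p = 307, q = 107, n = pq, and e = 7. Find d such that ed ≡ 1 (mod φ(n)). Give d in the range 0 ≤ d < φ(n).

φ(n) = (p−1)(q−1) = 306·106 = 32436.
Need d with 7·d ≡ 1 (mod 32436). Apply the extended Euclidean algorithm:
32436 = 4633*7 + 5
7 = 1*5 + 2
5 = 2*2 + 1
2 = 2*1 + 0
Back-substitute:
1 = 5 − 2·2
1 = −2·7 + 3·5
1 = 3·32436 − 13901·7
So 7·(-13901) ≡ 1 (mod 32436), hence d ≡ -13901 ≡ 18535 (mod 32436).

18535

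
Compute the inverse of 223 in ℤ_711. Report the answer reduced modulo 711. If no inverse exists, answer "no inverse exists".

Run Euclid on (711, 223):
711 = 3·223 + 42
223 = 5·42 + 13
42 = 3·13 + 3
13 = 4·3 + 1
3 = 3·1 + 0
Since gcd(223, 711) = 1, back-substitute to write 1 as a combination:
1 = 13 − 4·3
1 = −4·42 + 13·13
1 = 13·223 − 69·42
1 = −69·711 + 220·223
So 223·220 ≡ 1 (mod 711).

220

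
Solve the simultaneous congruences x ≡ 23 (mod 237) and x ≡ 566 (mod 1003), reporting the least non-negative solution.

72782

Write x = 23 + 237·k. Then 237·k ≡ 566 − 23 ≡ 543 (mod 1003).
Need 237⁻¹ mod 1003. Extended Euclid on (1003, 237):
1003 = 4*237 + 55
237 = 4*55 + 17
55 = 3*17 + 4
17 = 4*4 + 1
4 = 4*1 + 0
Back-substitute:
1 = 17 − 4·4
1 = −4·55 + 13·17
1 = 13·237 − 56·55
1 = −56·1003 + 237·237
237⁻¹ ≡ 237 (mod 1003), so k ≡ 237·543 ≡ 307 (mod 1003).
x = 23 + 237·307 = 72782.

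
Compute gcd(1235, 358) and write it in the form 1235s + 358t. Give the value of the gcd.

Euclidean algorithm:
1235 = 3×358 + 161
358 = 2×161 + 36
161 = 4×36 + 17
36 = 2×17 + 2
17 = 8×2 + 1
2 = 2×1 + 0
gcd(1235, 358) = 1.
Working backward:
1 = 17 − 8·2
1 = −8·36 + 17·17
1 = 17·161 − 76·36
1 = −76·358 + 169·161
1 = 169·1235 − 583·358
So 1 = (169)·1235 + (-583)·358.

1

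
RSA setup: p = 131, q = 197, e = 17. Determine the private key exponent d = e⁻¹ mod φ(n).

8993

φ(n) = (p−1)(q−1) = 130·196 = 25480.
Need d with 17·d ≡ 1 (mod 25480). Apply the extended Euclidean algorithm:
25480 = 1498×17 + 14
17 = 1×14 + 3
14 = 4×3 + 2
3 = 1×2 + 1
2 = 2×1 + 0
Back-substitute:
1 = 3 − 2
1 = −14 + 5·3
1 = 5·17 − 6·14
1 = −6·25480 + 8993·17
So 17·8993 ≡ 1 (mod 25480), hence d = 8993.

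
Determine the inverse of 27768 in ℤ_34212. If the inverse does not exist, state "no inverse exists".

no inverse exists

Compute gcd(27768, 34212):
34212 = 1·27768 + 6444
27768 = 4·6444 + 1992
6444 = 3·1992 + 468
1992 = 4·468 + 120
468 = 3·120 + 108
120 = 1·108 + 12
108 = 9·12 + 0
gcd(27768, 34212) = 12 ≠ 1, so 27768 has no multiplicative inverse modulo 34212.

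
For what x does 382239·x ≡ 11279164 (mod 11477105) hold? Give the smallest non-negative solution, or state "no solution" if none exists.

9520761

First find gcd(382239, 11477105):
11477105 = 30×382239 + 9935
382239 = 38×9935 + 4709
9935 = 2×4709 + 517
4709 = 9×517 + 56
517 = 9×56 + 13
56 = 4×13 + 4
13 = 3×4 + 1
4 = 4×1 + 0
gcd = 1, so a unique solution mod 11477105 exists.
Back-substitute for the Bézout coefficients:
1 = 13 − 3·4
1 = −3·56 + 13·13
1 = 13·517 − 120·56
1 = −120·4709 + 1093·517
1 = 1093·9935 − 2306·4709
1 = −2306·382239 + 88721·9935
1 = 88721·11477105 − 2663936·382239
So 382239·(-2663936) ≡ 1 (mod 11477105), giving 382239⁻¹ ≡ 8813169.
x ≡ 382239⁻¹·11279164 ≡ 8813169·11279164 ≡ 9520761 (mod 11477105).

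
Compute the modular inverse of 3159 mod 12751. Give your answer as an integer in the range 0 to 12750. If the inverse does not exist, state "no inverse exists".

Apply the Euclidean algorithm to 12751 and 3159:
12751 = 4×3159 + 115
3159 = 27×115 + 54
115 = 2×54 + 7
54 = 7×7 + 5
7 = 1×5 + 2
5 = 2×2 + 1
2 = 2×1 + 0
gcd = 1, so the inverse exists. Back-substitute:
1 = 5 − 2·2
1 = −2·7 + 3·5
1 = 3·54 − 23·7
1 = −23·115 + 49·54
1 = 49·3159 − 1346·115
1 = −1346·12751 + 5433·3159
So 3159·5433 ≡ 1 (mod 12751).

5433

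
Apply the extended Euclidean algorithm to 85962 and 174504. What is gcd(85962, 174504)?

Apply Euclid's algorithm to 174504 and 85962:
174504 = 2*85962 + 2580
85962 = 33*2580 + 822
2580 = 3*822 + 114
822 = 7*114 + 24
114 = 4*24 + 18
24 = 1*18 + 6
18 = 3*6 + 0
gcd(85962, 174504) = 6.
Express as a combination:
6 = 24 − 18
6 = −114 + 5·24
6 = 5·822 − 36·114
6 = −36·2580 + 113·822
6 = 113·85962 − 3765·2580
6 = −3765·174504 + 7643·85962
So 6 = (-3765)·174504 + (7643)·85962.

6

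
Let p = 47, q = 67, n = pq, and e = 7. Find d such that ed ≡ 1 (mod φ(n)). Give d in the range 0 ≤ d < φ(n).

1735

φ(n) = (p−1)(q−1) = 46·66 = 3036.
Need d with 7·d ≡ 1 (mod 3036). Apply the extended Euclidean algorithm:
3036 = 433·7 + 5
7 = 1·5 + 2
5 = 2·2 + 1
2 = 2·1 + 0
Back-substitute:
1 = 5 − 2·2
1 = −2·7 + 3·5
1 = 3·3036 − 1301·7
So 7·(-1301) ≡ 1 (mod 3036), hence d ≡ -1301 ≡ 1735 (mod 3036).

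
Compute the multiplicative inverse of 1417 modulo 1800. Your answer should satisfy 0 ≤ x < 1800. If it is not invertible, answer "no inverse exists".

gcd(1800, 1417) by repeated division:
1800 = 1*1417 + 383
1417 = 3*383 + 268
383 = 1*268 + 115
268 = 2*115 + 38
115 = 3*38 + 1
38 = 38*1 + 0
The gcd is 1. Working backward:
1 = 115 − 3·38
1 = −3·268 + 7·115
1 = 7·383 − 10·268
1 = −10·1417 + 37·383
1 = 37·1800 − 47·1417
Hence 1417⁻¹ ≡ -47 ≡ 1753 (mod 1800).

1753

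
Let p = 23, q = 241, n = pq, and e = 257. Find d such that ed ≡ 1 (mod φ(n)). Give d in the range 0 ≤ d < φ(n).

2753

φ(n) = (p−1)(q−1) = 22·240 = 5280.
Need d with 257·d ≡ 1 (mod 5280). Apply the extended Euclidean algorithm:
5280 = 20*257 + 140
257 = 1*140 + 117
140 = 1*117 + 23
117 = 5*23 + 2
23 = 11*2 + 1
2 = 2*1 + 0
Back-substitute:
1 = 23 − 11·2
1 = −11·117 + 56·23
1 = 56·140 − 67·117
1 = −67·257 + 123·140
1 = 123·5280 − 2527·257
So 257·(-2527) ≡ 1 (mod 5280), hence d ≡ -2527 ≡ 2753 (mod 5280).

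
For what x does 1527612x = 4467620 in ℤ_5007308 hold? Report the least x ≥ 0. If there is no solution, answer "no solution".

First find gcd(1527612, 5007308):
5007308 = 3×1527612 + 424472
1527612 = 3×424472 + 254196
424472 = 1×254196 + 170276
254196 = 1×170276 + 83920
170276 = 2×83920 + 2436
83920 = 34×2436 + 1096
2436 = 2×1096 + 244
1096 = 4×244 + 120
244 = 2×120 + 4
120 = 30×4 + 0
gcd = 4 and 4 | 4467620, so solutions exist. Divide through by 4: 381903x ≡ 1116905 (mod 1251827).
Now find 381903⁻¹ mod 1251827:
1251827 = 3·381903 + 106118
381903 = 3·106118 + 63549
106118 = 1·63549 + 42569
63549 = 1·42569 + 20980
42569 = 2·20980 + 609
20980 = 34·609 + 274
609 = 2·274 + 61
274 = 4·61 + 30
61 = 2·30 + 1
30 = 30·1 + 0
Back-substitute:
1 = 61 − 2·30
1 = −2·274 + 9·61
1 = 9·609 − 20·274
1 = −20·20980 + 689·609
1 = 689·42569 − 1398·20980
1 = −1398·63549 + 2087·42569
1 = 2087·106118 − 3485·63549
1 = −3485·381903 + 12542·106118
1 = 12542·1251827 − 41111·381903
So 381903·(-41111) ≡ 1 (mod 1251827), i.e. 381903⁻¹ ≡ 1210716.
Then x ≡ 1210716·1116905 ≡ 1184732 (mod 1251827); the smallest non-negative solution is x = 1184732.

1184732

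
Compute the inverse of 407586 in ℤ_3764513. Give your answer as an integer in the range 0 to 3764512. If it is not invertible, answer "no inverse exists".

1851648

Run Euclid on (3764513, 407586):
3764513 = 9×407586 + 96239
407586 = 4×96239 + 22630
96239 = 4×22630 + 5719
22630 = 3×5719 + 5473
5719 = 1×5473 + 246
5473 = 22×246 + 61
246 = 4×61 + 2
61 = 30×2 + 1
2 = 2×1 + 0
Since gcd(407586, 3764513) = 1, back-substitute to write 1 as a combination:
1 = 61 − 30·2
1 = −30·246 + 121·61
1 = 121·5473 − 2692·246
1 = −2692·5719 + 2813·5473
1 = 2813·22630 − 11131·5719
1 = −11131·96239 + 47337·22630
1 = 47337·407586 − 200479·96239
1 = −200479·3764513 + 1851648·407586
So 407586·1851648 ≡ 1 (mod 3764513).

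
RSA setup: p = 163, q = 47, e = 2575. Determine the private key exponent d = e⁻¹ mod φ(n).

4231

φ(n) = (p−1)(q−1) = 162·46 = 7452.
Need d with 2575·d ≡ 1 (mod 7452). Apply the extended Euclidean algorithm:
7452 = 2*2575 + 2302
2575 = 1*2302 + 273
2302 = 8*273 + 118
273 = 2*118 + 37
118 = 3*37 + 7
37 = 5*7 + 2
7 = 3*2 + 1
2 = 2*1 + 0
Back-substitute:
1 = 7 − 3·2
1 = −3·37 + 16·7
1 = 16·118 − 51·37
1 = −51·273 + 118·118
1 = 118·2302 − 995·273
1 = −995·2575 + 1113·2302
1 = 1113·7452 − 3221·2575
So 2575·(-3221) ≡ 1 (mod 7452), hence d ≡ -3221 ≡ 4231 (mod 7452).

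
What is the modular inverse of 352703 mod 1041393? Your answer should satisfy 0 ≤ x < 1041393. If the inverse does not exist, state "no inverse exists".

gcd(1041393, 352703) by repeated division:
1041393 = 2·352703 + 335987
352703 = 1·335987 + 16716
335987 = 20·16716 + 1667
16716 = 10·1667 + 46
1667 = 36·46 + 11
46 = 4·11 + 2
11 = 5·2 + 1
2 = 2·1 + 0
The gcd is 1. Working backward:
1 = 11 − 5·2
1 = −5·46 + 21·11
1 = 21·1667 − 761·46
1 = −761·16716 + 7631·1667
1 = 7631·335987 − 153381·16716
1 = −153381·352703 + 161012·335987
1 = 161012·1041393 − 475405·352703
Thus 352703·(-475405) ≡ 1 (mod 1041393); reducing, -475405 mod 1041393 = 565988.

565988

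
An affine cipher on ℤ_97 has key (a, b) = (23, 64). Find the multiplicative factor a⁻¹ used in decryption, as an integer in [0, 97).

gcd(97, 23) by repeated division:
97 = 4*23 + 5
23 = 4*5 + 3
5 = 1*3 + 2
3 = 1*2 + 1
2 = 2*1 + 0
gcd = 1, so the inverse exists. Back-substitute:
1 = 3 − 2
1 = −5 + 2·3
1 = 2·23 − 9·5
1 = −9·97 + 38·23
So 23·38 ≡ 1 (mod 97).

38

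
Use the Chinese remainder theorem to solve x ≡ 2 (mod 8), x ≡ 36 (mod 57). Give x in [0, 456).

378

Write x = 2 + 8·k. Then 8·k ≡ 36 − 2 ≡ 34 (mod 57).
Need 8⁻¹ mod 57. Extended Euclid on (57, 8):
57 = 7*8 + 1
8 = 8*1 + 0
Back-substitute:
1 = 57 − 7·8
8⁻¹ ≡ 50 (mod 57), so k ≡ 50·34 ≡ 47 (mod 57).
x = 2 + 8·47 = 378.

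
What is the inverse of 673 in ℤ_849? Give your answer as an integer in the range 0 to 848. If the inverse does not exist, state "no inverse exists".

82

Apply the Euclidean algorithm to 849 and 673:
849 = 1*673 + 176
673 = 3*176 + 145
176 = 1*145 + 31
145 = 4*31 + 21
31 = 1*21 + 10
21 = 2*10 + 1
10 = 10*1 + 0
gcd = 1, so the inverse exists. Back-substitute:
1 = 21 − 2·10
1 = −2·31 + 3·21
1 = 3·145 − 14·31
1 = −14·176 + 17·145
1 = 17·673 − 65·176
1 = −65·849 + 82·673
So 673·82 ≡ 1 (mod 849).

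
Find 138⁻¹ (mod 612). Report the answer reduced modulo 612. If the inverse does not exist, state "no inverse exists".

Euclidean algorithm on 612, 138:
612 = 4*138 + 60
138 = 2*60 + 18
60 = 3*18 + 6
18 = 3*6 + 0
Since gcd = 6 > 1, 138 is not a unit mod 612.

no inverse exists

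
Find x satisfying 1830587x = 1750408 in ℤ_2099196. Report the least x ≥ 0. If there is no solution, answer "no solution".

179060

First find gcd(1830587, 2099196):
2099196 = 1·1830587 + 268609
1830587 = 6·268609 + 218933
268609 = 1·218933 + 49676
218933 = 4·49676 + 20229
49676 = 2·20229 + 9218
20229 = 2·9218 + 1793
9218 = 5·1793 + 253
1793 = 7·253 + 22
253 = 11·22 + 11
22 = 2·11 + 0
gcd = 11 and 11 | 1750408, so solutions exist. Divide through by 11: 166417x ≡ 159128 (mod 190836).
Now find 166417⁻¹ mod 190836:
190836 = 1*166417 + 24419
166417 = 6*24419 + 19903
24419 = 1*19903 + 4516
19903 = 4*4516 + 1839
4516 = 2*1839 + 838
1839 = 2*838 + 163
838 = 5*163 + 23
163 = 7*23 + 2
23 = 11*2 + 1
2 = 2*1 + 0
Back-substitute:
1 = 23 − 11·2
1 = −11·163 + 78·23
1 = 78·838 − 401·163
1 = −401·1839 + 880·838
1 = 880·4516 − 2161·1839
1 = −2161·19903 + 9524·4516
1 = 9524·24419 − 11685·19903
1 = −11685·166417 + 79634·24419
1 = 79634·190836 − 91319·166417
So 166417·(-91319) ≡ 1 (mod 190836), i.e. 166417⁻¹ ≡ 99517.
Then x ≡ 99517·159128 ≡ 179060 (mod 190836); the smallest non-negative solution is x = 179060.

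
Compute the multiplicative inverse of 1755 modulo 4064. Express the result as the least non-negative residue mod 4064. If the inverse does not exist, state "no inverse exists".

gcd(4064, 1755) by repeated division:
4064 = 2×1755 + 554
1755 = 3×554 + 93
554 = 5×93 + 89
93 = 1×89 + 4
89 = 22×4 + 1
4 = 4×1 + 0
Since gcd(1755, 4064) = 1, back-substitute to write 1 as a combination:
1 = 89 − 22·4
1 = −22·93 + 23·89
1 = 23·554 − 137·93
1 = −137·1755 + 434·554
1 = 434·4064 − 1005·1755
Hence 1755⁻¹ ≡ -1005 ≡ 3059 (mod 4064).

3059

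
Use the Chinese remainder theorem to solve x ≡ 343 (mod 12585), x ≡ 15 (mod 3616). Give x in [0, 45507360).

14800303

Write x = 343 + 12585·k. Then 12585·k ≡ 15 − 343 ≡ 3288 (mod 3616).
Need 12585⁻¹ mod 3616. Extended Euclid on (3616, 1737):
3616 = 2×1737 + 142
1737 = 12×142 + 33
142 = 4×33 + 10
33 = 3×10 + 3
10 = 3×3 + 1
3 = 3×1 + 0
Back-substitute:
1 = 10 − 3·3
1 = −3·33 + 10·10
1 = 10·142 − 43·33
1 = −43·1737 + 526·142
1 = 526·3616 − 1095·1737
12585⁻¹ ≡ 2521 (mod 3616), so k ≡ 2521·3288 ≡ 1176 (mod 3616).
x = 343 + 12585·1176 = 14800303.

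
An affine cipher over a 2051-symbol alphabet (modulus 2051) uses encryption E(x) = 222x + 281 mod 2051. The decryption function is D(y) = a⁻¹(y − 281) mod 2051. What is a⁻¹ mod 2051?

619

Run Euclid on (2051, 222):
2051 = 9×222 + 53
222 = 4×53 + 10
53 = 5×10 + 3
10 = 3×3 + 1
3 = 3×1 + 0
gcd = 1, so the inverse exists. Back-substitute:
1 = 10 − 3·3
1 = −3·53 + 16·10
1 = 16·222 − 67·53
1 = −67·2051 + 619·222
So 222·619 ≡ 1 (mod 2051).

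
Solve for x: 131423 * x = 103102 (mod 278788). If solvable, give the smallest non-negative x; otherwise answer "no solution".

172730

First find gcd(131423, 278788):
278788 = 2*131423 + 15942
131423 = 8*15942 + 3887
15942 = 4*3887 + 394
3887 = 9*394 + 341
394 = 1*341 + 53
341 = 6*53 + 23
53 = 2*23 + 7
23 = 3*7 + 2
7 = 3*2 + 1
2 = 2*1 + 0
gcd = 1, so a unique solution mod 278788 exists.
Back-substitute for the Bézout coefficients:
1 = 7 − 3·2
1 = −3·23 + 10·7
1 = 10·53 − 23·23
1 = −23·341 + 148·53
1 = 148·394 − 171·341
1 = −171·3887 + 1687·394
1 = 1687·15942 − 6919·3887
1 = −6919·131423 + 57039·15942
1 = 57039·278788 − 120997·131423
So 131423·(-120997) ≡ 1 (mod 278788), giving 131423⁻¹ ≡ 157791.
x ≡ 131423⁻¹·103102 ≡ 157791·103102 ≡ 172730 (mod 278788).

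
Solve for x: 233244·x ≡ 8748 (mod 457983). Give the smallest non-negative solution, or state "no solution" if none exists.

First find gcd(233244, 457983):
457983 = 1*233244 + 224739
233244 = 1*224739 + 8505
224739 = 26*8505 + 3609
8505 = 2*3609 + 1287
3609 = 2*1287 + 1035
1287 = 1*1035 + 252
1035 = 4*252 + 27
252 = 9*27 + 9
27 = 3*9 + 0
gcd = 9 and 9 | 8748, so solutions exist. Divide through by 9: 25916x ≡ 972 (mod 50887).
Now find 25916⁻¹ mod 50887:
50887 = 1×25916 + 24971
25916 = 1×24971 + 945
24971 = 26×945 + 401
945 = 2×401 + 143
401 = 2×143 + 115
143 = 1×115 + 28
115 = 4×28 + 3
28 = 9×3 + 1
3 = 3×1 + 0
Back-substitute:
1 = 28 − 9·3
1 = −9·115 + 37·28
1 = 37·143 − 46·115
1 = −46·401 + 129·143
1 = 129·945 − 304·401
1 = −304·24971 + 8033·945
1 = 8033·25916 − 8337·24971
1 = −8337·50887 + 16370·25916
So 25916⁻¹ ≡ 16370 (mod 50887).
Then x ≡ 16370·972 ≡ 34896 (mod 50887); the smallest non-negative solution is x = 34896.

34896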